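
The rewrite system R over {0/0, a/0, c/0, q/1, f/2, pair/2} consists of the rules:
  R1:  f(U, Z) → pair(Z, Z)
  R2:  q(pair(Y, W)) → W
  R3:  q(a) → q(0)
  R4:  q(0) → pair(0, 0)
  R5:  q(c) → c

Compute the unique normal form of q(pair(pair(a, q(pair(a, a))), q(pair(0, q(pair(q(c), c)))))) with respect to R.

1. q(pair(pair(a, q(pair(a, a))), q(pair(0, q(pair(q(c), c))))))  →  q(pair(0, q(pair(q(c), c))))   [R2 at ε]
2. q(pair(0, q(pair(q(c), c))))  →  q(pair(q(c), c))   [R2 at ε]
3. q(pair(q(c), c))  →  c   [R2 at ε]

c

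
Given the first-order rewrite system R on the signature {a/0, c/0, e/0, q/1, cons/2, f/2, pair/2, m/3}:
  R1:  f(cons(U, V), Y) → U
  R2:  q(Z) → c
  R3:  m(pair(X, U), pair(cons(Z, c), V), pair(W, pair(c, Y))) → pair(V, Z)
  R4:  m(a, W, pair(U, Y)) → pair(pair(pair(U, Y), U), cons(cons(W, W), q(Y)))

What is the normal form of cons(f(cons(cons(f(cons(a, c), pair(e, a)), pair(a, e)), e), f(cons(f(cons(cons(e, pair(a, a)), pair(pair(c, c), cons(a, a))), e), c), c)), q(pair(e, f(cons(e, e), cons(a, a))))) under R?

1. cons(f(cons(cons(f(cons(a, c), pair(e, a)), pair(a, e)), e), f(cons(f(cons(cons(e, pair(a, a)), pair(pair(c, c), cons(a, a))), e), c), c)), q(pair(e, f(cons(e, e), cons(a, a)))))  →  cons(cons(f(cons(a, c), pair(e, a)), pair(a, e)), q(pair(e, f(cons(e, e), cons(a, a)))))   [R1 at 1]
2. cons(cons(f(cons(a, c), pair(e, a)), pair(a, e)), q(pair(e, f(cons(e, e), cons(a, a)))))  →  cons(cons(a, pair(a, e)), q(pair(e, f(cons(e, e), cons(a, a)))))   [R1 at 1.1]
3. cons(cons(a, pair(a, e)), q(pair(e, f(cons(e, e), cons(a, a)))))  →  cons(cons(a, pair(a, e)), c)   [R2 at 2]

cons(cons(a, pair(a, e)), c)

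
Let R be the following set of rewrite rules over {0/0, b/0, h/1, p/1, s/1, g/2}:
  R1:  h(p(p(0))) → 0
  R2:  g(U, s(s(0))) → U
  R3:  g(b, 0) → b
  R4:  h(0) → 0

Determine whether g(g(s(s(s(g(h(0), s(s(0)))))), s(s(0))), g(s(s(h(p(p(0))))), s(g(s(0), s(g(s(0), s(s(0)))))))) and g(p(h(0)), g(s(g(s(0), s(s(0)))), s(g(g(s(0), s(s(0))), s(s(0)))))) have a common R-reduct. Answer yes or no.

no — NF(t₁) = s(s(s(0))), NF(t₂) = p(0)

Reduce t₁ = g(g(s(s(s(g(h(0), s(s(0)))))), s(s(0))), g(s(s(h(p(p(0))))), s(g(s(0), s(g(s(0), s(s(0)))))))):
1. g(g(s(s(s(g(h(0), s(s(0)))))), s(s(0))), g(s(s(h(p(p(0))))), s(g(s(0), s(g(s(0), s(s(0))))))))  →  g(s(s(s(g(h(0), s(s(0)))))), g(s(s(h(p(p(0))))), s(g(s(0), s(g(s(0), s(s(0))))))))   [R2 at 1]
2. g(s(s(s(g(h(0), s(s(0)))))), g(s(s(h(p(p(0))))), s(g(s(0), s(g(s(0), s(s(0))))))))  →  g(s(s(s(h(0)))), g(s(s(h(p(p(0))))), s(g(s(0), s(g(s(0), s(s(0))))))))   [R2 at 1.1.1.1]
3. g(s(s(s(h(0)))), g(s(s(h(p(p(0))))), s(g(s(0), s(g(s(0), s(s(0))))))))  →  g(s(s(s(0))), g(s(s(h(p(p(0))))), s(g(s(0), s(g(s(0), s(s(0))))))))   [R4 at 1.1.1.1]
4. g(s(s(s(0))), g(s(s(h(p(p(0))))), s(g(s(0), s(g(s(0), s(s(0))))))))  →  g(s(s(s(0))), g(s(s(0)), s(g(s(0), s(g(s(0), s(s(0))))))))   [R1 at 2.1.1.1]
5. g(s(s(s(0))), g(s(s(0)), s(g(s(0), s(g(s(0), s(s(0))))))))  →  g(s(s(s(0))), g(s(s(0)), s(g(s(0), s(s(0))))))   [R2 at 2.2.1.2.1]
6. g(s(s(s(0))), g(s(s(0)), s(g(s(0), s(s(0))))))  →  g(s(s(s(0))), g(s(s(0)), s(s(0))))   [R2 at 2.2.1]
7. g(s(s(s(0))), g(s(s(0)), s(s(0))))  →  g(s(s(s(0))), s(s(0)))   [R2 at 2]
8. g(s(s(s(0))), s(s(0)))  →  s(s(s(0)))   [R2 at ε]

Reduce t₂ = g(p(h(0)), g(s(g(s(0), s(s(0)))), s(g(g(s(0), s(s(0))), s(s(0)))))):
1. g(p(h(0)), g(s(g(s(0), s(s(0)))), s(g(g(s(0), s(s(0))), s(s(0))))))  →  g(p(0), g(s(g(s(0), s(s(0)))), s(g(g(s(0), s(s(0))), s(s(0))))))   [R4 at 1.1]
2. g(p(0), g(s(g(s(0), s(s(0)))), s(g(g(s(0), s(s(0))), s(s(0))))))  →  g(p(0), g(s(s(0)), s(g(g(s(0), s(s(0))), s(s(0))))))   [R2 at 2.1.1]
3. g(p(0), g(s(s(0)), s(g(g(s(0), s(s(0))), s(s(0))))))  →  g(p(0), g(s(s(0)), s(g(s(0), s(s(0))))))   [R2 at 2.2.1]
4. g(p(0), g(s(s(0)), s(g(s(0), s(s(0))))))  →  g(p(0), g(s(s(0)), s(s(0))))   [R2 at 2.2.1]
5. g(p(0), g(s(s(0)), s(s(0))))  →  g(p(0), s(s(0)))   [R2 at 2]
6. g(p(0), s(s(0)))  →  p(0)   [R2 at ε]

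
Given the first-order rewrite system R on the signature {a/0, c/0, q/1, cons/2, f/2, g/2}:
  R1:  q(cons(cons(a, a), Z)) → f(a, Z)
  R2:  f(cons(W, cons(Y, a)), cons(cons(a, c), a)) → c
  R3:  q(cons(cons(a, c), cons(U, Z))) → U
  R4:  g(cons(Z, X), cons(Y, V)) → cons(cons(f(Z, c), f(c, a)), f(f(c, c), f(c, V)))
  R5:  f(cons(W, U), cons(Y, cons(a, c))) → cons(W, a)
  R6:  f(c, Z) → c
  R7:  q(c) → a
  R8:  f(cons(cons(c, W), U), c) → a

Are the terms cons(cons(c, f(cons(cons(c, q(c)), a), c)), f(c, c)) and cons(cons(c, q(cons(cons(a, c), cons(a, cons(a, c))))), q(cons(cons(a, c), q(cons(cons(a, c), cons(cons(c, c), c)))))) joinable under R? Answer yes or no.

yes — NF(t₁) = cons(cons(c, a), c), NF(t₂) = cons(cons(c, a), c)

Reduce t₁ = cons(cons(c, f(cons(cons(c, q(c)), a), c)), f(c, c)):
1. cons(cons(c, f(cons(cons(c, q(c)), a), c)), f(c, c))  →  cons(cons(c, a), f(c, c))   [R8 at 1.2]
2. cons(cons(c, a), f(c, c))  →  cons(cons(c, a), c)   [R6 at 2]

Reduce t₂ = cons(cons(c, q(cons(cons(a, c), cons(a, cons(a, c))))), q(cons(cons(a, c), q(cons(cons(a, c), cons(cons(c, c), c)))))):
1. cons(cons(c, q(cons(cons(a, c), cons(a, cons(a, c))))), q(cons(cons(a, c), q(cons(cons(a, c), cons(cons(c, c), c))))))  →  cons(cons(c, a), q(cons(cons(a, c), q(cons(cons(a, c), cons(cons(c, c), c))))))   [R3 at 1.2]
2. cons(cons(c, a), q(cons(cons(a, c), q(cons(cons(a, c), cons(cons(c, c), c))))))  →  cons(cons(c, a), q(cons(cons(a, c), cons(c, c))))   [R3 at 2.1.2]
3. cons(cons(c, a), q(cons(cons(a, c), cons(c, c))))  →  cons(cons(c, a), c)   [R3 at 2]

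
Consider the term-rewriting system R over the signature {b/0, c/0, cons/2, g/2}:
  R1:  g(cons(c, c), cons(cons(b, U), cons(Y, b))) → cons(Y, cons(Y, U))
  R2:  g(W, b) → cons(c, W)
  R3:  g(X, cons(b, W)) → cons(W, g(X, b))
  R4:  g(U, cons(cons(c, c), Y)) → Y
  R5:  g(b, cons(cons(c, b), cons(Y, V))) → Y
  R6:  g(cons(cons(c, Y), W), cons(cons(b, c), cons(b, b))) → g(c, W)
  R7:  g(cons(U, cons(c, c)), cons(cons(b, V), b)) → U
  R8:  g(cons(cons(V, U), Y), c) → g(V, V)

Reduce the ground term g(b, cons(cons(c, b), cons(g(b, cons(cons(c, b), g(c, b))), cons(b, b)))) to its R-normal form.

1. g(b, cons(cons(c, b), cons(g(b, cons(cons(c, b), g(c, b))), cons(b, b))))  →  g(b, cons(cons(c, b), g(c, b)))   [R5 at ε]
2. g(b, cons(cons(c, b), g(c, b)))  →  g(b, cons(cons(c, b), cons(c, c)))   [R2 at 2.2]
3. g(b, cons(cons(c, b), cons(c, c)))  →  c   [R5 at ε]

c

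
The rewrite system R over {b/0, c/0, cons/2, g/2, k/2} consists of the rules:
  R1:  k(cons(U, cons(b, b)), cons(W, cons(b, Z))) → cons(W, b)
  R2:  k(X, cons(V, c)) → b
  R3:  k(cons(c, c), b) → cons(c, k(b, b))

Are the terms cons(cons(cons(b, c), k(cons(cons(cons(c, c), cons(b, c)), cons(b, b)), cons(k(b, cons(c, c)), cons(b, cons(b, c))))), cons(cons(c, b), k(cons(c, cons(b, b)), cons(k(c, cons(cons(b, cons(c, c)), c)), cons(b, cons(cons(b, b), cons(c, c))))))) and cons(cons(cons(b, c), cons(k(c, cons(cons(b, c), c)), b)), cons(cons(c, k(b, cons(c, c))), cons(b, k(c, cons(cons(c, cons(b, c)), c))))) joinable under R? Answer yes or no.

Reduce t₁ = cons(cons(cons(b, c), k(cons(cons(cons(c, c), cons(b, c)), cons(b, b)), cons(k(b, cons(c, c)), cons(b, cons(b, c))))), cons(cons(c, b), k(cons(c, cons(b, b)), cons(k(c, cons(cons(b, cons(c, c)), c)), cons(b, cons(cons(b, b), cons(c, c))))))):
1. cons(cons(cons(b, c), k(cons(cons(cons(c, c), cons(b, c)), cons(b, b)), cons(k(b, cons(c, c)), cons(b, cons(b, c))))), cons(cons(c, b), k(cons(c, cons(b, b)), cons(k(c, cons(cons(b, cons(c, c)), c)), cons(b, cons(cons(b, b), cons(c, c)))))))  →  cons(cons(cons(b, c), cons(k(b, cons(c, c)), b)), cons(cons(c, b), k(cons(c, cons(b, b)), cons(k(c, cons(cons(b, cons(c, c)), c)), cons(b, cons(cons(b, b), cons(c, c)))))))   [R1 at 1.2]
2. cons(cons(cons(b, c), cons(k(b, cons(c, c)), b)), cons(cons(c, b), k(cons(c, cons(b, b)), cons(k(c, cons(cons(b, cons(c, c)), c)), cons(b, cons(cons(b, b), cons(c, c)))))))  →  cons(cons(cons(b, c), cons(b, b)), cons(cons(c, b), k(cons(c, cons(b, b)), cons(k(c, cons(cons(b, cons(c, c)), c)), cons(b, cons(cons(b, b), cons(c, c)))))))   [R2 at 1.2.1]
3. cons(cons(cons(b, c), cons(b, b)), cons(cons(c, b), k(cons(c, cons(b, b)), cons(k(c, cons(cons(b, cons(c, c)), c)), cons(b, cons(cons(b, b), cons(c, c)))))))  →  cons(cons(cons(b, c), cons(b, b)), cons(cons(c, b), cons(k(c, cons(cons(b, cons(c, c)), c)), b)))   [R1 at 2.2]
4. cons(cons(cons(b, c), cons(b, b)), cons(cons(c, b), cons(k(c, cons(cons(b, cons(c, c)), c)), b)))  →  cons(cons(cons(b, c), cons(b, b)), cons(cons(c, b), cons(b, b)))   [R2 at 2.2.1]

Reduce t₂ = cons(cons(cons(b, c), cons(k(c, cons(cons(b, c), c)), b)), cons(cons(c, k(b, cons(c, c))), cons(b, k(c, cons(cons(c, cons(b, c)), c))))):
1. cons(cons(cons(b, c), cons(k(c, cons(cons(b, c), c)), b)), cons(cons(c, k(b, cons(c, c))), cons(b, k(c, cons(cons(c, cons(b, c)), c)))))  →  cons(cons(cons(b, c), cons(b, b)), cons(cons(c, k(b, cons(c, c))), cons(b, k(c, cons(cons(c, cons(b, c)), c)))))   [R2 at 1.2.1]
2. cons(cons(cons(b, c), cons(b, b)), cons(cons(c, k(b, cons(c, c))), cons(b, k(c, cons(cons(c, cons(b, c)), c)))))  →  cons(cons(cons(b, c), cons(b, b)), cons(cons(c, b), cons(b, k(c, cons(cons(c, cons(b, c)), c)))))   [R2 at 2.1.2]
3. cons(cons(cons(b, c), cons(b, b)), cons(cons(c, b), cons(b, k(c, cons(cons(c, cons(b, c)), c)))))  →  cons(cons(cons(b, c), cons(b, b)), cons(cons(c, b), cons(b, b)))   [R2 at 2.2.2]

yes — NF(t₁) = cons(cons(cons(b, c), cons(b, b)), cons(cons(c, b), cons(b, b))), NF(t₂) = cons(cons(cons(b, c), cons(b, b)), cons(cons(c, b), cons(b, b)))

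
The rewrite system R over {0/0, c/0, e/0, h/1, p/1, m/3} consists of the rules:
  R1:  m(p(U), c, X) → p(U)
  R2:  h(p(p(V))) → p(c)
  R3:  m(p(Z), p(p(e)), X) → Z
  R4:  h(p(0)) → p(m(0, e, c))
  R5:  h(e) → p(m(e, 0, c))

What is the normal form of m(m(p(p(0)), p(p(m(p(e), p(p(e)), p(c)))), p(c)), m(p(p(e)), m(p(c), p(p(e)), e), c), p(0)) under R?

0

1. m(m(p(p(0)), p(p(m(p(e), p(p(e)), p(c)))), p(c)), m(p(p(e)), m(p(c), p(p(e)), e), c), p(0))  →  m(m(p(p(0)), p(p(e)), p(c)), m(p(p(e)), m(p(c), p(p(e)), e), c), p(0))   [R3 at 1.2.1.1]
2. m(m(p(p(0)), p(p(e)), p(c)), m(p(p(e)), m(p(c), p(p(e)), e), c), p(0))  →  m(p(0), m(p(p(e)), m(p(c), p(p(e)), e), c), p(0))   [R3 at 1]
3. m(p(0), m(p(p(e)), m(p(c), p(p(e)), e), c), p(0))  →  m(p(0), m(p(p(e)), c, c), p(0))   [R3 at 2.2]
4. m(p(0), m(p(p(e)), c, c), p(0))  →  m(p(0), p(p(e)), p(0))   [R1 at 2]
5. m(p(0), p(p(e)), p(0))  →  0   [R3 at ε]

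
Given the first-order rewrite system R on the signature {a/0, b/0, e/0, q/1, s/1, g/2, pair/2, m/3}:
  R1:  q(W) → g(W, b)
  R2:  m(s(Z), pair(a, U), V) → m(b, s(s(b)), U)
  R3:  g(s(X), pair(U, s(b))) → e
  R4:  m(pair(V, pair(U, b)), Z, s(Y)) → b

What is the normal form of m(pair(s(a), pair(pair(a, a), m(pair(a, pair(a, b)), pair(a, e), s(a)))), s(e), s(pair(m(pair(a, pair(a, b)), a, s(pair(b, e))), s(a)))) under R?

1. m(pair(s(a), pair(pair(a, a), m(pair(a, pair(a, b)), pair(a, e), s(a)))), s(e), s(pair(m(pair(a, pair(a, b)), a, s(pair(b, e))), s(a))))  →  m(pair(s(a), pair(pair(a, a), b)), s(e), s(pair(m(pair(a, pair(a, b)), a, s(pair(b, e))), s(a))))   [R4 at 1.2.2]
2. m(pair(s(a), pair(pair(a, a), b)), s(e), s(pair(m(pair(a, pair(a, b)), a, s(pair(b, e))), s(a))))  →  b   [R4 at ε]

b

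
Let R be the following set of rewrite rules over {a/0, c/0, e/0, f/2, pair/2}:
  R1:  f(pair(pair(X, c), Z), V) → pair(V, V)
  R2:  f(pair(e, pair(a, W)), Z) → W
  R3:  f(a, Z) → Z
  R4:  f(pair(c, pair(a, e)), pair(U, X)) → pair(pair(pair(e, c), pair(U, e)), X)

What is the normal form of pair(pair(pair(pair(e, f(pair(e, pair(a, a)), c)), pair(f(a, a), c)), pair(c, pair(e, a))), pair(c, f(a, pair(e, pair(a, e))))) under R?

1. pair(pair(pair(pair(e, f(pair(e, pair(a, a)), c)), pair(f(a, a), c)), pair(c, pair(e, a))), pair(c, f(a, pair(e, pair(a, e)))))  →  pair(pair(pair(pair(e, a), pair(f(a, a), c)), pair(c, pair(e, a))), pair(c, f(a, pair(e, pair(a, e)))))   [R2 at 1.1.1.2]
2. pair(pair(pair(pair(e, a), pair(f(a, a), c)), pair(c, pair(e, a))), pair(c, f(a, pair(e, pair(a, e)))))  →  pair(pair(pair(pair(e, a), pair(a, c)), pair(c, pair(e, a))), pair(c, f(a, pair(e, pair(a, e)))))   [R3 at 1.1.2.1]
3. pair(pair(pair(pair(e, a), pair(a, c)), pair(c, pair(e, a))), pair(c, f(a, pair(e, pair(a, e)))))  →  pair(pair(pair(pair(e, a), pair(a, c)), pair(c, pair(e, a))), pair(c, pair(e, pair(a, e))))   [R3 at 2.2]

pair(pair(pair(pair(e, a), pair(a, c)), pair(c, pair(e, a))), pair(c, pair(e, pair(a, e))))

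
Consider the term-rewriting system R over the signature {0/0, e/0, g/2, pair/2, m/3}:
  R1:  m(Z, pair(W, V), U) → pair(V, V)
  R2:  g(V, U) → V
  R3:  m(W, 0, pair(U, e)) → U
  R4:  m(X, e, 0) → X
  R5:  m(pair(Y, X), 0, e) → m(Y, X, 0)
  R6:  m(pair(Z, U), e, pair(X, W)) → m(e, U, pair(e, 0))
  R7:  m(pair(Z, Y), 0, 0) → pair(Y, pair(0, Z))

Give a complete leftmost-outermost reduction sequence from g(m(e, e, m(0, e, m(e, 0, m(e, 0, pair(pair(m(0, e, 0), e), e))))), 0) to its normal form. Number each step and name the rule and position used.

e

1. g(m(e, e, m(0, e, m(e, 0, m(e, 0, pair(pair(m(0, e, 0), e), e))))), 0)  →  m(e, e, m(0, e, m(e, 0, m(e, 0, pair(pair(m(0, e, 0), e), e)))))   [R2 at ε]
2. m(e, e, m(0, e, m(e, 0, m(e, 0, pair(pair(m(0, e, 0), e), e)))))  →  m(e, e, m(0, e, m(e, 0, pair(m(0, e, 0), e))))   [R3 at 3.3.3]
3. m(e, e, m(0, e, m(e, 0, pair(m(0, e, 0), e))))  →  m(e, e, m(0, e, m(0, e, 0)))   [R3 at 3.3]
4. m(e, e, m(0, e, m(0, e, 0)))  →  m(e, e, m(0, e, 0))   [R4 at 3.3]
5. m(e, e, m(0, e, 0))  →  m(e, e, 0)   [R4 at 3]
6. m(e, e, 0)  →  e   [R4 at ε]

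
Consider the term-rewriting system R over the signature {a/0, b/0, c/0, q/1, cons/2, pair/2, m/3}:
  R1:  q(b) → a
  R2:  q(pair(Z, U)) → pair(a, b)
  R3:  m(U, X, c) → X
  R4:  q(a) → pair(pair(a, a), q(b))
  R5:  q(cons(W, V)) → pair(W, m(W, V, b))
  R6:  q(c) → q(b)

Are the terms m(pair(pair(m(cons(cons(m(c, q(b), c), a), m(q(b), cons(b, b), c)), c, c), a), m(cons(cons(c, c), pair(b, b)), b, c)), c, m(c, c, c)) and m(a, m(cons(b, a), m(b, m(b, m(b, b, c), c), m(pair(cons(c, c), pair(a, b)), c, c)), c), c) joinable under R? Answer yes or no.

no — NF(t₁) = c, NF(t₂) = b

Reduce t₁ = m(pair(pair(m(cons(cons(m(c, q(b), c), a), m(q(b), cons(b, b), c)), c, c), a), m(cons(cons(c, c), pair(b, b)), b, c)), c, m(c, c, c)):
1. m(pair(pair(m(cons(cons(m(c, q(b), c), a), m(q(b), cons(b, b), c)), c, c), a), m(cons(cons(c, c), pair(b, b)), b, c)), c, m(c, c, c))  →  m(pair(pair(c, a), m(cons(cons(c, c), pair(b, b)), b, c)), c, m(c, c, c))   [R3 at 1.1.1]
2. m(pair(pair(c, a), m(cons(cons(c, c), pair(b, b)), b, c)), c, m(c, c, c))  →  m(pair(pair(c, a), b), c, m(c, c, c))   [R3 at 1.2]
3. m(pair(pair(c, a), b), c, m(c, c, c))  →  m(pair(pair(c, a), b), c, c)   [R3 at 3]
4. m(pair(pair(c, a), b), c, c)  →  c   [R3 at ε]

Reduce t₂ = m(a, m(cons(b, a), m(b, m(b, m(b, b, c), c), m(pair(cons(c, c), pair(a, b)), c, c)), c), c):
1. m(a, m(cons(b, a), m(b, m(b, m(b, b, c), c), m(pair(cons(c, c), pair(a, b)), c, c)), c), c)  →  m(cons(b, a), m(b, m(b, m(b, b, c), c), m(pair(cons(c, c), pair(a, b)), c, c)), c)   [R3 at ε]
2. m(cons(b, a), m(b, m(b, m(b, b, c), c), m(pair(cons(c, c), pair(a, b)), c, c)), c)  →  m(b, m(b, m(b, b, c), c), m(pair(cons(c, c), pair(a, b)), c, c))   [R3 at ε]
3. m(b, m(b, m(b, b, c), c), m(pair(cons(c, c), pair(a, b)), c, c))  →  m(b, m(b, b, c), m(pair(cons(c, c), pair(a, b)), c, c))   [R3 at 2]
4. m(b, m(b, b, c), m(pair(cons(c, c), pair(a, b)), c, c))  →  m(b, b, m(pair(cons(c, c), pair(a, b)), c, c))   [R3 at 2]
5. m(b, b, m(pair(cons(c, c), pair(a, b)), c, c))  →  m(b, b, c)   [R3 at 3]
6. m(b, b, c)  →  b   [R3 at ε]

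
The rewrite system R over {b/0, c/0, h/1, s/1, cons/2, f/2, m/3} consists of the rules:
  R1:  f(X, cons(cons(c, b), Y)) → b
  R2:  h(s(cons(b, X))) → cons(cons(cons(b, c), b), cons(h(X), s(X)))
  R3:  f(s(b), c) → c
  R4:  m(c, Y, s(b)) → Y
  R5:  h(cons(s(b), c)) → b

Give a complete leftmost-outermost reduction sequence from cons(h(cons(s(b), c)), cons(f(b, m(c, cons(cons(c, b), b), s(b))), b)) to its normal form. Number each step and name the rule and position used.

cons(b, cons(b, b))

1. cons(h(cons(s(b), c)), cons(f(b, m(c, cons(cons(c, b), b), s(b))), b))  →  cons(b, cons(f(b, m(c, cons(cons(c, b), b), s(b))), b))   [R5 at 1]
2. cons(b, cons(f(b, m(c, cons(cons(c, b), b), s(b))), b))  →  cons(b, cons(f(b, cons(cons(c, b), b)), b))   [R4 at 2.1.2]
3. cons(b, cons(f(b, cons(cons(c, b), b)), b))  →  cons(b, cons(b, b))   [R1 at 2.1]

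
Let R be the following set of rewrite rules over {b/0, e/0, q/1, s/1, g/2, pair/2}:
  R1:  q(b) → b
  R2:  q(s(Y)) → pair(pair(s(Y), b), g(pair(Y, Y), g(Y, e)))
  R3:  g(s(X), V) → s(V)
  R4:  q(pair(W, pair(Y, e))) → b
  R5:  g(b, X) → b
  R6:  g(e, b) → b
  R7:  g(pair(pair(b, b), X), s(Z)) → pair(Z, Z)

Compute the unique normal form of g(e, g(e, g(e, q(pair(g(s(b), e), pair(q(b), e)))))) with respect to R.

b

1. g(e, g(e, g(e, q(pair(g(s(b), e), pair(q(b), e))))))  →  g(e, g(e, g(e, b)))   [R4 at 2.2.2]
2. g(e, g(e, g(e, b)))  →  g(e, g(e, b))   [R6 at 2.2]
3. g(e, g(e, b))  →  g(e, b)   [R6 at 2]
4. g(e, b)  →  b   [R6 at ε]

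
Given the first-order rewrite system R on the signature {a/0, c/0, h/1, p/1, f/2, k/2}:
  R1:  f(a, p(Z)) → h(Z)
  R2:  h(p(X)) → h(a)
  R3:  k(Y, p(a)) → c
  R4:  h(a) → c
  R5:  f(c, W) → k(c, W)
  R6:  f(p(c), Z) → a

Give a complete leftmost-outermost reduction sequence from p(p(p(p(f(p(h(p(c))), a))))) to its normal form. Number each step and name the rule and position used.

p(p(p(p(a))))

1. p(p(p(p(f(p(h(p(c))), a)))))  →  p(p(p(p(f(p(h(a)), a)))))   [R2 at 1.1.1.1.1.1]
2. p(p(p(p(f(p(h(a)), a)))))  →  p(p(p(p(f(p(c), a)))))   [R4 at 1.1.1.1.1.1]
3. p(p(p(p(f(p(c), a)))))  →  p(p(p(p(a))))   [R6 at 1.1.1.1]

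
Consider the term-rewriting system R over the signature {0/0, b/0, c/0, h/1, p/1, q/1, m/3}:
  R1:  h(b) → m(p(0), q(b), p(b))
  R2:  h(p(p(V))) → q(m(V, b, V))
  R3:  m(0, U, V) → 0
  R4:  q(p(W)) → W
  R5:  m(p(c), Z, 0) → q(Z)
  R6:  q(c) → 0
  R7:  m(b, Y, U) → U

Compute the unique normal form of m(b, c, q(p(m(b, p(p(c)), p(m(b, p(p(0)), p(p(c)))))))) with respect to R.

p(p(p(c)))

1. m(b, c, q(p(m(b, p(p(c)), p(m(b, p(p(0)), p(p(c))))))))  →  q(p(m(b, p(p(c)), p(m(b, p(p(0)), p(p(c)))))))   [R7 at ε]
2. q(p(m(b, p(p(c)), p(m(b, p(p(0)), p(p(c)))))))  →  m(b, p(p(c)), p(m(b, p(p(0)), p(p(c)))))   [R4 at ε]
3. m(b, p(p(c)), p(m(b, p(p(0)), p(p(c)))))  →  p(m(b, p(p(0)), p(p(c))))   [R7 at ε]
4. p(m(b, p(p(0)), p(p(c))))  →  p(p(p(c)))   [R7 at 1]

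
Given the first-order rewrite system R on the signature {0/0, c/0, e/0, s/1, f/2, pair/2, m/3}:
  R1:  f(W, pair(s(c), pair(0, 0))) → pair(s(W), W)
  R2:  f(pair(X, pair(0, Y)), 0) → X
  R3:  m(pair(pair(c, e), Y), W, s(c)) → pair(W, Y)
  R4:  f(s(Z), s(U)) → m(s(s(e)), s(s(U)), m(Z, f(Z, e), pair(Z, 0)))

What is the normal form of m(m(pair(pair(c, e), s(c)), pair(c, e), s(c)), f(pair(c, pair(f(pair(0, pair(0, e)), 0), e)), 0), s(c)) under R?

1. m(m(pair(pair(c, e), s(c)), pair(c, e), s(c)), f(pair(c, pair(f(pair(0, pair(0, e)), 0), e)), 0), s(c))  →  m(pair(pair(c, e), s(c)), f(pair(c, pair(f(pair(0, pair(0, e)), 0), e)), 0), s(c))   [R3 at 1]
2. m(pair(pair(c, e), s(c)), f(pair(c, pair(f(pair(0, pair(0, e)), 0), e)), 0), s(c))  →  pair(f(pair(c, pair(f(pair(0, pair(0, e)), 0), e)), 0), s(c))   [R3 at ε]
3. pair(f(pair(c, pair(f(pair(0, pair(0, e)), 0), e)), 0), s(c))  →  pair(f(pair(c, pair(0, e)), 0), s(c))   [R2 at 1.1.2.1]
4. pair(f(pair(c, pair(0, e)), 0), s(c))  →  pair(c, s(c))   [R2 at 1]

pair(c, s(c))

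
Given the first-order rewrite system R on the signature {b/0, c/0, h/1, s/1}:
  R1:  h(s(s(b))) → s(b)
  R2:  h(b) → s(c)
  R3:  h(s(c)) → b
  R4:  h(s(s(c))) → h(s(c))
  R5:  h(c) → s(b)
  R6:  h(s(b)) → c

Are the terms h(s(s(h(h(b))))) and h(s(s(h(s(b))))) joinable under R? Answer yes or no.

Reduce t₁ = h(s(s(h(h(b))))):
1. h(s(s(h(h(b)))))  →  h(s(s(h(s(c)))))   [R2 at 1.1.1.1]
2. h(s(s(h(s(c)))))  →  h(s(s(b)))   [R3 at 1.1.1]
3. h(s(s(b)))  →  s(b)   [R1 at ε]

Reduce t₂ = h(s(s(h(s(b))))):
1. h(s(s(h(s(b)))))  →  h(s(s(c)))   [R6 at 1.1.1]
2. h(s(s(c)))  →  h(s(c))   [R4 at ε]
3. h(s(c))  →  b   [R3 at ε]

no — NF(t₁) = s(b), NF(t₂) = b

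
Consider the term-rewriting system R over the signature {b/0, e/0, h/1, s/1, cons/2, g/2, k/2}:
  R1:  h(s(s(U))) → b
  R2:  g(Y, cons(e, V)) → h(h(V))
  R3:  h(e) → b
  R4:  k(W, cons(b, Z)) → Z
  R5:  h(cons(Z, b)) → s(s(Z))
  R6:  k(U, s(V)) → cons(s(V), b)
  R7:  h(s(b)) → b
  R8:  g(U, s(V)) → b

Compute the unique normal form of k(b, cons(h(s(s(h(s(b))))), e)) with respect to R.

1. k(b, cons(h(s(s(h(s(b))))), e))  →  k(b, cons(b, e))   [R1 at 2.1]
2. k(b, cons(b, e))  →  e   [R4 at ε]

e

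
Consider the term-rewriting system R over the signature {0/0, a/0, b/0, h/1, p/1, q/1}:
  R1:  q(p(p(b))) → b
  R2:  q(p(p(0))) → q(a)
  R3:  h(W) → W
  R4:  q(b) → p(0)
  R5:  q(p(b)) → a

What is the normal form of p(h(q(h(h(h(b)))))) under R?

p(p(0))

1. p(h(q(h(h(h(b))))))  →  p(q(h(h(h(b)))))   [R3 at 1]
2. p(q(h(h(h(b)))))  →  p(q(h(h(b))))   [R3 at 1.1]
3. p(q(h(h(b))))  →  p(q(h(b)))   [R3 at 1.1]
4. p(q(h(b)))  →  p(q(b))   [R3 at 1.1]
5. p(q(b))  →  p(p(0))   [R4 at 1]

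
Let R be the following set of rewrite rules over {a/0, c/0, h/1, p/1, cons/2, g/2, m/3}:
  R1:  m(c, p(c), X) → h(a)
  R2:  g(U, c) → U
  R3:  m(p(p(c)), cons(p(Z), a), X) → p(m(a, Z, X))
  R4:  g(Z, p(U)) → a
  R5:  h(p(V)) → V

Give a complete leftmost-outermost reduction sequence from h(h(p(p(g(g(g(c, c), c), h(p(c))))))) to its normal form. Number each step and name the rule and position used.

1. h(h(p(p(g(g(g(c, c), c), h(p(c)))))))  →  h(p(g(g(g(c, c), c), h(p(c)))))   [R5 at 1]
2. h(p(g(g(g(c, c), c), h(p(c)))))  →  g(g(g(c, c), c), h(p(c)))   [R5 at ε]
3. g(g(g(c, c), c), h(p(c)))  →  g(g(c, c), h(p(c)))   [R2 at 1]
4. g(g(c, c), h(p(c)))  →  g(c, h(p(c)))   [R2 at 1]
5. g(c, h(p(c)))  →  g(c, c)   [R5 at 2]
6. g(c, c)  →  c   [R2 at ε]

c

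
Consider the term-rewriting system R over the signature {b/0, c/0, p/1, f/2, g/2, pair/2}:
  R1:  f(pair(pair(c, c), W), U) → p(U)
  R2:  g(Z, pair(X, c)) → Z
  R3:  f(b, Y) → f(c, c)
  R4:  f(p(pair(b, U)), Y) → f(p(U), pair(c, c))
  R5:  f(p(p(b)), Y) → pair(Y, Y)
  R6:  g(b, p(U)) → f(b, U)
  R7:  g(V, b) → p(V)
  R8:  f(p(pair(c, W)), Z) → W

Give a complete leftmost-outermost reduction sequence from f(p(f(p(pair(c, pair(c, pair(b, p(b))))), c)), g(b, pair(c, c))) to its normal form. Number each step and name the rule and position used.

1. f(p(f(p(pair(c, pair(c, pair(b, p(b))))), c)), g(b, pair(c, c)))  →  f(p(pair(c, pair(b, p(b)))), g(b, pair(c, c)))   [R8 at 1.1]
2. f(p(pair(c, pair(b, p(b)))), g(b, pair(c, c)))  →  pair(b, p(b))   [R8 at ε]

pair(b, p(b))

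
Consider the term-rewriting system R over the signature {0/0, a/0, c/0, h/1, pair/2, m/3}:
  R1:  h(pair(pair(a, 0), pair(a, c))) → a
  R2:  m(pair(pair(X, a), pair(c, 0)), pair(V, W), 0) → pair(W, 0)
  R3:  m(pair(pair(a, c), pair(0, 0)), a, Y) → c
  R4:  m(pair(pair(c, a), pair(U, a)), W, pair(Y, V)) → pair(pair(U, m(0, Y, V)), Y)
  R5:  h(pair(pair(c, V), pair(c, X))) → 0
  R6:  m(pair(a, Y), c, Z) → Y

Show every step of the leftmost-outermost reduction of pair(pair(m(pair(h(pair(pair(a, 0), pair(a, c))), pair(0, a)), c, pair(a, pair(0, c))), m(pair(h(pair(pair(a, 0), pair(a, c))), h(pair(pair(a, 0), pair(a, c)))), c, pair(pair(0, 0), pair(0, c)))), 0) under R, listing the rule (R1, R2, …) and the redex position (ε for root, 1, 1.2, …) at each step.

pair(pair(pair(0, a), a), 0)

1. pair(pair(m(pair(h(pair(pair(a, 0), pair(a, c))), pair(0, a)), c, pair(a, pair(0, c))), m(pair(h(pair(pair(a, 0), pair(a, c))), h(pair(pair(a, 0), pair(a, c)))), c, pair(pair(0, 0), pair(0, c)))), 0)  →  pair(pair(m(pair(a, pair(0, a)), c, pair(a, pair(0, c))), m(pair(h(pair(pair(a, 0), pair(a, c))), h(pair(pair(a, 0), pair(a, c)))), c, pair(pair(0, 0), pair(0, c)))), 0)   [R1 at 1.1.1.1]
2. pair(pair(m(pair(a, pair(0, a)), c, pair(a, pair(0, c))), m(pair(h(pair(pair(a, 0), pair(a, c))), h(pair(pair(a, 0), pair(a, c)))), c, pair(pair(0, 0), pair(0, c)))), 0)  →  pair(pair(pair(0, a), m(pair(h(pair(pair(a, 0), pair(a, c))), h(pair(pair(a, 0), pair(a, c)))), c, pair(pair(0, 0), pair(0, c)))), 0)   [R6 at 1.1]
3. pair(pair(pair(0, a), m(pair(h(pair(pair(a, 0), pair(a, c))), h(pair(pair(a, 0), pair(a, c)))), c, pair(pair(0, 0), pair(0, c)))), 0)  →  pair(pair(pair(0, a), m(pair(a, h(pair(pair(a, 0), pair(a, c)))), c, pair(pair(0, 0), pair(0, c)))), 0)   [R1 at 1.2.1.1]
4. pair(pair(pair(0, a), m(pair(a, h(pair(pair(a, 0), pair(a, c)))), c, pair(pair(0, 0), pair(0, c)))), 0)  →  pair(pair(pair(0, a), h(pair(pair(a, 0), pair(a, c)))), 0)   [R6 at 1.2]
5. pair(pair(pair(0, a), h(pair(pair(a, 0), pair(a, c)))), 0)  →  pair(pair(pair(0, a), a), 0)   [R1 at 1.2]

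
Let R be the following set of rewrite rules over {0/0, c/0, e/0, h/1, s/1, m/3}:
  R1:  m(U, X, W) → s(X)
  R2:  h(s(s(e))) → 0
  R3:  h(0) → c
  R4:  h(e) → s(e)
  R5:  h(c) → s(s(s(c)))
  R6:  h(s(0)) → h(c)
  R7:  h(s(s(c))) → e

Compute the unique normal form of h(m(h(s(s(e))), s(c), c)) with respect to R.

e

1. h(m(h(s(s(e))), s(c), c))  →  h(s(s(c)))   [R1 at 1]
2. h(s(s(c)))  →  e   [R7 at ε]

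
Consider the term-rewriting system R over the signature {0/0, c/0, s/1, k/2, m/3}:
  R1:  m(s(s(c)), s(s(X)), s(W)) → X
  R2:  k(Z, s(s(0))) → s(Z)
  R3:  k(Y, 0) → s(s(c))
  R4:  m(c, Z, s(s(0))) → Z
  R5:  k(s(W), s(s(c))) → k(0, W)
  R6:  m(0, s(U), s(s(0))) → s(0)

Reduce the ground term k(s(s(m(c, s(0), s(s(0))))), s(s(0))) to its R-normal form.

s(s(s(s(0))))

1. k(s(s(m(c, s(0), s(s(0))))), s(s(0)))  →  s(s(s(m(c, s(0), s(s(0))))))   [R2 at ε]
2. s(s(s(m(c, s(0), s(s(0))))))  →  s(s(s(s(0))))   [R4 at 1.1.1]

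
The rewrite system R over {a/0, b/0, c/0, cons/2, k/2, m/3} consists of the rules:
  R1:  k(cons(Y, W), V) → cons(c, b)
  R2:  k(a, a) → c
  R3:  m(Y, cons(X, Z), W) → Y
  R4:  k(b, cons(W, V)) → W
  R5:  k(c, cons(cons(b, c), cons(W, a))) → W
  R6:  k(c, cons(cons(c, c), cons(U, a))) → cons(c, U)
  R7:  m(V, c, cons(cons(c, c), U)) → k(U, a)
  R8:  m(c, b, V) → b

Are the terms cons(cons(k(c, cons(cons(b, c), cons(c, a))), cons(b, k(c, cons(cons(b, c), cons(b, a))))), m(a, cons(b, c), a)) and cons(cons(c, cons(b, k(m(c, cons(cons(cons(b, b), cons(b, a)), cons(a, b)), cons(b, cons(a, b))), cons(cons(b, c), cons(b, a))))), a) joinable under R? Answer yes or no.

Reduce t₁ = cons(cons(k(c, cons(cons(b, c), cons(c, a))), cons(b, k(c, cons(cons(b, c), cons(b, a))))), m(a, cons(b, c), a)):
1. cons(cons(k(c, cons(cons(b, c), cons(c, a))), cons(b, k(c, cons(cons(b, c), cons(b, a))))), m(a, cons(b, c), a))  →  cons(cons(c, cons(b, k(c, cons(cons(b, c), cons(b, a))))), m(a, cons(b, c), a))   [R5 at 1.1]
2. cons(cons(c, cons(b, k(c, cons(cons(b, c), cons(b, a))))), m(a, cons(b, c), a))  →  cons(cons(c, cons(b, b)), m(a, cons(b, c), a))   [R5 at 1.2.2]
3. cons(cons(c, cons(b, b)), m(a, cons(b, c), a))  →  cons(cons(c, cons(b, b)), a)   [R3 at 2]

Reduce t₂ = cons(cons(c, cons(b, k(m(c, cons(cons(cons(b, b), cons(b, a)), cons(a, b)), cons(b, cons(a, b))), cons(cons(b, c), cons(b, a))))), a):
1. cons(cons(c, cons(b, k(m(c, cons(cons(cons(b, b), cons(b, a)), cons(a, b)), cons(b, cons(a, b))), cons(cons(b, c), cons(b, a))))), a)  →  cons(cons(c, cons(b, k(c, cons(cons(b, c), cons(b, a))))), a)   [R3 at 1.2.2.1]
2. cons(cons(c, cons(b, k(c, cons(cons(b, c), cons(b, a))))), a)  →  cons(cons(c, cons(b, b)), a)   [R5 at 1.2.2]

yes — NF(t₁) = cons(cons(c, cons(b, b)), a), NF(t₂) = cons(cons(c, cons(b, b)), a)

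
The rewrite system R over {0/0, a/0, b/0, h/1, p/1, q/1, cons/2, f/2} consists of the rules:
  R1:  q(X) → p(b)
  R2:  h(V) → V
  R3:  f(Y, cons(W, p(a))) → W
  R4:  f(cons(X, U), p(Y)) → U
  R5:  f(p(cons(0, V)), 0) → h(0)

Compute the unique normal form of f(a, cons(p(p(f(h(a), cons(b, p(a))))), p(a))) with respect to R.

p(p(b))

1. f(a, cons(p(p(f(h(a), cons(b, p(a))))), p(a)))  →  p(p(f(h(a), cons(b, p(a)))))   [R3 at ε]
2. p(p(f(h(a), cons(b, p(a)))))  →  p(p(b))   [R3 at 1.1]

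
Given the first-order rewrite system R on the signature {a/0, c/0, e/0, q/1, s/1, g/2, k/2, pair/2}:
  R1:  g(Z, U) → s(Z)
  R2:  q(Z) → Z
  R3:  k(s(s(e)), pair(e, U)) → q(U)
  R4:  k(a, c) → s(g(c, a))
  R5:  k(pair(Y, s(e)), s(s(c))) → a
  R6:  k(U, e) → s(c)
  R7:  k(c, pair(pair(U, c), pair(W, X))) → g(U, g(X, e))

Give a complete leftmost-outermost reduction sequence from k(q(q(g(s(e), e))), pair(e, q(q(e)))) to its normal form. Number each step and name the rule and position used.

1. k(q(q(g(s(e), e))), pair(e, q(q(e))))  →  k(q(g(s(e), e)), pair(e, q(q(e))))   [R2 at 1]
2. k(q(g(s(e), e)), pair(e, q(q(e))))  →  k(g(s(e), e), pair(e, q(q(e))))   [R2 at 1]
3. k(g(s(e), e), pair(e, q(q(e))))  →  k(s(s(e)), pair(e, q(q(e))))   [R1 at 1]
4. k(s(s(e)), pair(e, q(q(e))))  →  q(q(q(e)))   [R3 at ε]
5. q(q(q(e)))  →  q(q(e))   [R2 at ε]
6. q(q(e))  →  q(e)   [R2 at ε]
7. q(e)  →  e   [R2 at ε]

e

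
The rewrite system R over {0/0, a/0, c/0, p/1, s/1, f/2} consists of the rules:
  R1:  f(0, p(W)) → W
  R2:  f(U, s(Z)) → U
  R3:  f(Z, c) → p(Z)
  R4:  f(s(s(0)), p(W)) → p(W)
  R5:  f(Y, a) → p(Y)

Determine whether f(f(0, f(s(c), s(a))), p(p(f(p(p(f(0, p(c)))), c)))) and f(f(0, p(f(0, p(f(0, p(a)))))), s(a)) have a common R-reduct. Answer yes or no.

no — NF(t₁) = p(p(p(p(c)))), NF(t₂) = a

Reduce t₁ = f(f(0, f(s(c), s(a))), p(p(f(p(p(f(0, p(c)))), c)))):
1. f(f(0, f(s(c), s(a))), p(p(f(p(p(f(0, p(c)))), c))))  →  f(f(0, s(c)), p(p(f(p(p(f(0, p(c)))), c))))   [R2 at 1.2]
2. f(f(0, s(c)), p(p(f(p(p(f(0, p(c)))), c))))  →  f(0, p(p(f(p(p(f(0, p(c)))), c))))   [R2 at 1]
3. f(0, p(p(f(p(p(f(0, p(c)))), c))))  →  p(f(p(p(f(0, p(c)))), c))   [R1 at ε]
4. p(f(p(p(f(0, p(c)))), c))  →  p(p(p(p(f(0, p(c))))))   [R3 at 1]
5. p(p(p(p(f(0, p(c))))))  →  p(p(p(p(c))))   [R1 at 1.1.1.1]

Reduce t₂ = f(f(0, p(f(0, p(f(0, p(a)))))), s(a)):
1. f(f(0, p(f(0, p(f(0, p(a)))))), s(a))  →  f(0, p(f(0, p(f(0, p(a))))))   [R2 at ε]
2. f(0, p(f(0, p(f(0, p(a))))))  →  f(0, p(f(0, p(a))))   [R1 at ε]
3. f(0, p(f(0, p(a))))  →  f(0, p(a))   [R1 at ε]
4. f(0, p(a))  →  a   [R1 at ε]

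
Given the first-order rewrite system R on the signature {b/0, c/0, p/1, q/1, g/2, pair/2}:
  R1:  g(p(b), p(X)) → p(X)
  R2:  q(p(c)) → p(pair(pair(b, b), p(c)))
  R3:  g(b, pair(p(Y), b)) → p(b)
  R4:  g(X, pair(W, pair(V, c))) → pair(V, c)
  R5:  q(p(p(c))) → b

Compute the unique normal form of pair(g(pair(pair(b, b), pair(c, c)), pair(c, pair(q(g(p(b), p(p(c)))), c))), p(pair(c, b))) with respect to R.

pair(pair(b, c), p(pair(c, b)))

1. pair(g(pair(pair(b, b), pair(c, c)), pair(c, pair(q(g(p(b), p(p(c)))), c))), p(pair(c, b)))  →  pair(pair(q(g(p(b), p(p(c)))), c), p(pair(c, b)))   [R4 at 1]
2. pair(pair(q(g(p(b), p(p(c)))), c), p(pair(c, b)))  →  pair(pair(q(p(p(c))), c), p(pair(c, b)))   [R1 at 1.1.1]
3. pair(pair(q(p(p(c))), c), p(pair(c, b)))  →  pair(pair(b, c), p(pair(c, b)))   [R5 at 1.1]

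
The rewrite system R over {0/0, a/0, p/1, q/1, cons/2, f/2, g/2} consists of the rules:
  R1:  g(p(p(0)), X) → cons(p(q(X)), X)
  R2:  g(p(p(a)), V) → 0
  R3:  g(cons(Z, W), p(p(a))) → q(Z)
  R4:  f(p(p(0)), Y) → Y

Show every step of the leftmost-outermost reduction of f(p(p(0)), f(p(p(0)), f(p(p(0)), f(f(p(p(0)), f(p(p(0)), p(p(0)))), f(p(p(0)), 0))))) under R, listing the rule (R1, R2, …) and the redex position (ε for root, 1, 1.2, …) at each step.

0

1. f(p(p(0)), f(p(p(0)), f(p(p(0)), f(f(p(p(0)), f(p(p(0)), p(p(0)))), f(p(p(0)), 0)))))  →  f(p(p(0)), f(p(p(0)), f(f(p(p(0)), f(p(p(0)), p(p(0)))), f(p(p(0)), 0))))   [R4 at ε]
2. f(p(p(0)), f(p(p(0)), f(f(p(p(0)), f(p(p(0)), p(p(0)))), f(p(p(0)), 0))))  →  f(p(p(0)), f(f(p(p(0)), f(p(p(0)), p(p(0)))), f(p(p(0)), 0)))   [R4 at ε]
3. f(p(p(0)), f(f(p(p(0)), f(p(p(0)), p(p(0)))), f(p(p(0)), 0)))  →  f(f(p(p(0)), f(p(p(0)), p(p(0)))), f(p(p(0)), 0))   [R4 at ε]
4. f(f(p(p(0)), f(p(p(0)), p(p(0)))), f(p(p(0)), 0))  →  f(f(p(p(0)), p(p(0))), f(p(p(0)), 0))   [R4 at 1]
5. f(f(p(p(0)), p(p(0))), f(p(p(0)), 0))  →  f(p(p(0)), f(p(p(0)), 0))   [R4 at 1]
6. f(p(p(0)), f(p(p(0)), 0))  →  f(p(p(0)), 0)   [R4 at ε]
7. f(p(p(0)), 0)  →  0   [R4 at ε]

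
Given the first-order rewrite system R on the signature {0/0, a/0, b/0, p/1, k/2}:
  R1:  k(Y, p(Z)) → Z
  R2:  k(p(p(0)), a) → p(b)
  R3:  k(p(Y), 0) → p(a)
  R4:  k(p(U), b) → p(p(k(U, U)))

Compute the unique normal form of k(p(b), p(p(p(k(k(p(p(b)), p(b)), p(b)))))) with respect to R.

1. k(p(b), p(p(p(k(k(p(p(b)), p(b)), p(b))))))  →  p(p(k(k(p(p(b)), p(b)), p(b))))   [R1 at ε]
2. p(p(k(k(p(p(b)), p(b)), p(b))))  →  p(p(b))   [R1 at 1.1]

p(p(b))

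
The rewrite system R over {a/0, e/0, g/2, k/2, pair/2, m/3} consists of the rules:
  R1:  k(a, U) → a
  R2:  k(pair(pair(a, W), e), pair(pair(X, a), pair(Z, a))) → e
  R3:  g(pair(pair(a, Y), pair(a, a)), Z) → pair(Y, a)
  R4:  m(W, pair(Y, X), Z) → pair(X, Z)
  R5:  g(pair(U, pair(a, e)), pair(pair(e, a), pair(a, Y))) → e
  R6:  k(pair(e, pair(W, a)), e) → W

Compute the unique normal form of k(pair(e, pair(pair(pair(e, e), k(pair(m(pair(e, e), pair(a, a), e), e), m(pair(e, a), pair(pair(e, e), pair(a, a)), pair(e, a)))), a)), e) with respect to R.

pair(pair(e, e), e)

1. k(pair(e, pair(pair(pair(e, e), k(pair(m(pair(e, e), pair(a, a), e), e), m(pair(e, a), pair(pair(e, e), pair(a, a)), pair(e, a)))), a)), e)  →  pair(pair(e, e), k(pair(m(pair(e, e), pair(a, a), e), e), m(pair(e, a), pair(pair(e, e), pair(a, a)), pair(e, a))))   [R6 at ε]
2. pair(pair(e, e), k(pair(m(pair(e, e), pair(a, a), e), e), m(pair(e, a), pair(pair(e, e), pair(a, a)), pair(e, a))))  →  pair(pair(e, e), k(pair(pair(a, e), e), m(pair(e, a), pair(pair(e, e), pair(a, a)), pair(e, a))))   [R4 at 2.1.1]
3. pair(pair(e, e), k(pair(pair(a, e), e), m(pair(e, a), pair(pair(e, e), pair(a, a)), pair(e, a))))  →  pair(pair(e, e), k(pair(pair(a, e), e), pair(pair(a, a), pair(e, a))))   [R4 at 2.2]
4. pair(pair(e, e), k(pair(pair(a, e), e), pair(pair(a, a), pair(e, a))))  →  pair(pair(e, e), e)   [R2 at 2]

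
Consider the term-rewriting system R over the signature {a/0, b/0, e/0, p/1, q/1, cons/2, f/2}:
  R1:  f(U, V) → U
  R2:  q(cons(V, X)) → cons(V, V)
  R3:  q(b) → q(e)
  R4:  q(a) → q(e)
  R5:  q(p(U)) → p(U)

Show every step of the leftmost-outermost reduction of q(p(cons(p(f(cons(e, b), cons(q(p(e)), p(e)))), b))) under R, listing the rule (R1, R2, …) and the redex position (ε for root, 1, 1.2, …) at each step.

1. q(p(cons(p(f(cons(e, b), cons(q(p(e)), p(e)))), b)))  →  p(cons(p(f(cons(e, b), cons(q(p(e)), p(e)))), b))   [R5 at ε]
2. p(cons(p(f(cons(e, b), cons(q(p(e)), p(e)))), b))  →  p(cons(p(cons(e, b)), b))   [R1 at 1.1.1]

p(cons(p(cons(e, b)), b))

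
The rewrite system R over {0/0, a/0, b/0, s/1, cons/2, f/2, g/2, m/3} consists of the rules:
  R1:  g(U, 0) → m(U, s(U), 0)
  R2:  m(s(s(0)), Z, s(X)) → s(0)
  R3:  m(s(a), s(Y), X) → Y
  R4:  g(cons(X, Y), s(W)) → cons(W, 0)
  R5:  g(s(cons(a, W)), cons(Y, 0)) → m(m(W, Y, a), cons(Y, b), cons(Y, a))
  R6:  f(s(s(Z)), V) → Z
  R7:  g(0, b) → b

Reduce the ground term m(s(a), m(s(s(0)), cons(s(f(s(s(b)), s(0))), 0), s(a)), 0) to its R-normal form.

1. m(s(a), m(s(s(0)), cons(s(f(s(s(b)), s(0))), 0), s(a)), 0)  →  m(s(a), s(0), 0)   [R2 at 2]
2. m(s(a), s(0), 0)  →  0   [R3 at ε]

0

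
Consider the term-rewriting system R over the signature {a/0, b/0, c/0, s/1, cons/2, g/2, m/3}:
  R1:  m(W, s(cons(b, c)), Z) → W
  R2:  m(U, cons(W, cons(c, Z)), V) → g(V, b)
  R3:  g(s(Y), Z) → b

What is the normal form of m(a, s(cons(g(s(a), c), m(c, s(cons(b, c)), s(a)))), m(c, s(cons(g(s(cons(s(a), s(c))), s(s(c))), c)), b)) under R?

1. m(a, s(cons(g(s(a), c), m(c, s(cons(b, c)), s(a)))), m(c, s(cons(g(s(cons(s(a), s(c))), s(s(c))), c)), b))  →  m(a, s(cons(b, m(c, s(cons(b, c)), s(a)))), m(c, s(cons(g(s(cons(s(a), s(c))), s(s(c))), c)), b))   [R3 at 2.1.1]
2. m(a, s(cons(b, m(c, s(cons(b, c)), s(a)))), m(c, s(cons(g(s(cons(s(a), s(c))), s(s(c))), c)), b))  →  m(a, s(cons(b, c)), m(c, s(cons(g(s(cons(s(a), s(c))), s(s(c))), c)), b))   [R1 at 2.1.2]
3. m(a, s(cons(b, c)), m(c, s(cons(g(s(cons(s(a), s(c))), s(s(c))), c)), b))  →  a   [R1 at ε]

a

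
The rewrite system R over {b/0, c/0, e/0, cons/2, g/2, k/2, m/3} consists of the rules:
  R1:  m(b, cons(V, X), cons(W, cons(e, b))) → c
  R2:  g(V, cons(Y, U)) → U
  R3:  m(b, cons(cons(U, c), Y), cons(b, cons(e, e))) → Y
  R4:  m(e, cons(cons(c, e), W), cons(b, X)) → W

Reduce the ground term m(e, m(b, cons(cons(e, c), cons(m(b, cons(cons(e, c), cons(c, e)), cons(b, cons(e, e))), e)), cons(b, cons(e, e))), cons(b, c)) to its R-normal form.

1. m(e, m(b, cons(cons(e, c), cons(m(b, cons(cons(e, c), cons(c, e)), cons(b, cons(e, e))), e)), cons(b, cons(e, e))), cons(b, c))  →  m(e, cons(m(b, cons(cons(e, c), cons(c, e)), cons(b, cons(e, e))), e), cons(b, c))   [R3 at 2]
2. m(e, cons(m(b, cons(cons(e, c), cons(c, e)), cons(b, cons(e, e))), e), cons(b, c))  →  m(e, cons(cons(c, e), e), cons(b, c))   [R3 at 2.1]
3. m(e, cons(cons(c, e), e), cons(b, c))  →  e   [R4 at ε]

e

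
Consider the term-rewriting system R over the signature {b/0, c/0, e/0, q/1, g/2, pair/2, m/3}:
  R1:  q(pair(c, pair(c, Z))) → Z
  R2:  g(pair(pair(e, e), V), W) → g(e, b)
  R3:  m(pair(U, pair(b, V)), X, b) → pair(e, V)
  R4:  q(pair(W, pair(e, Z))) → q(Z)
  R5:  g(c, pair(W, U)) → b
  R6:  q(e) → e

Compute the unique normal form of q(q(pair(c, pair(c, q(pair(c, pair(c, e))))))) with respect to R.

1. q(q(pair(c, pair(c, q(pair(c, pair(c, e)))))))  →  q(q(pair(c, pair(c, e))))   [R1 at 1]
2. q(q(pair(c, pair(c, e))))  →  q(e)   [R1 at 1]
3. q(e)  →  e   [R6 at ε]

e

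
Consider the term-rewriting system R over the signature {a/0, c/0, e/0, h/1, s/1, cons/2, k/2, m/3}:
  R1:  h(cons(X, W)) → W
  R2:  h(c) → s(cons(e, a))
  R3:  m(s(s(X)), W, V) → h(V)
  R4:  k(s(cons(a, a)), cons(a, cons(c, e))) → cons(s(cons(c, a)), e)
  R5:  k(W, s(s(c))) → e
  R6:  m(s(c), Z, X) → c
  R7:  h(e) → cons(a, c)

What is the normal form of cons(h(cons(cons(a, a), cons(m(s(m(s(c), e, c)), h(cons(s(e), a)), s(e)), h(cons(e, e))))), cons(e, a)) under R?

cons(cons(c, e), cons(e, a))

1. cons(h(cons(cons(a, a), cons(m(s(m(s(c), e, c)), h(cons(s(e), a)), s(e)), h(cons(e, e))))), cons(e, a))  →  cons(cons(m(s(m(s(c), e, c)), h(cons(s(e), a)), s(e)), h(cons(e, e))), cons(e, a))   [R1 at 1]
2. cons(cons(m(s(m(s(c), e, c)), h(cons(s(e), a)), s(e)), h(cons(e, e))), cons(e, a))  →  cons(cons(m(s(c), h(cons(s(e), a)), s(e)), h(cons(e, e))), cons(e, a))   [R6 at 1.1.1.1]
3. cons(cons(m(s(c), h(cons(s(e), a)), s(e)), h(cons(e, e))), cons(e, a))  →  cons(cons(c, h(cons(e, e))), cons(e, a))   [R6 at 1.1]
4. cons(cons(c, h(cons(e, e))), cons(e, a))  →  cons(cons(c, e), cons(e, a))   [R1 at 1.2]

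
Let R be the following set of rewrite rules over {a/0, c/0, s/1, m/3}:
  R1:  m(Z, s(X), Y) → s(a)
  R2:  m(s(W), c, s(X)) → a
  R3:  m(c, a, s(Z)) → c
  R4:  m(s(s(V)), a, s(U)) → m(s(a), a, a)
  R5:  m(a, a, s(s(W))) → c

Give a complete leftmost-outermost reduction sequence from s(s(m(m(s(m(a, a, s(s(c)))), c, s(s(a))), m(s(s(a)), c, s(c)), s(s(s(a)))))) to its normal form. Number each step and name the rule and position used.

1. s(s(m(m(s(m(a, a, s(s(c)))), c, s(s(a))), m(s(s(a)), c, s(c)), s(s(s(a))))))  →  s(s(m(a, m(s(s(a)), c, s(c)), s(s(s(a))))))   [R2 at 1.1.1]
2. s(s(m(a, m(s(s(a)), c, s(c)), s(s(s(a))))))  →  s(s(m(a, a, s(s(s(a))))))   [R2 at 1.1.2]
3. s(s(m(a, a, s(s(s(a))))))  →  s(s(c))   [R5 at 1.1]

s(s(c))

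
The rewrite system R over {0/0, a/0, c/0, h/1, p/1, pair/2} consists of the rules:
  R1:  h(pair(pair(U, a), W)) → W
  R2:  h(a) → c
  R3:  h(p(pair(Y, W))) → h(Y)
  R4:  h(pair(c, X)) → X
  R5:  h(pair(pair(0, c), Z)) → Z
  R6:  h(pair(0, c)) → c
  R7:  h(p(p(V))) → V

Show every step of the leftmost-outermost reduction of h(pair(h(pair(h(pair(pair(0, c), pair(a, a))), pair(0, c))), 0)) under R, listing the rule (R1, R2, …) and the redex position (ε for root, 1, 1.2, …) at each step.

1. h(pair(h(pair(h(pair(pair(0, c), pair(a, a))), pair(0, c))), 0))  →  h(pair(h(pair(pair(a, a), pair(0, c))), 0))   [R5 at 1.1.1.1]
2. h(pair(h(pair(pair(a, a), pair(0, c))), 0))  →  h(pair(pair(0, c), 0))   [R1 at 1.1]
3. h(pair(pair(0, c), 0))  →  0   [R5 at ε]

0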